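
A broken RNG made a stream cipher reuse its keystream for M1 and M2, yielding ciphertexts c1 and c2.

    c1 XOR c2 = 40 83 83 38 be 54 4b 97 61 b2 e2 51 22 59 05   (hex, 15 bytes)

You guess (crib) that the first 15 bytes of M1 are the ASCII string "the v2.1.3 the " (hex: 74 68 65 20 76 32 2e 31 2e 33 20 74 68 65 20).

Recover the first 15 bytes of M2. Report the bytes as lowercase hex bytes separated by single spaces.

Since c1 ⊕ c2 = M1 ⊕ M2, XORing with the guessed M1 bytes yields the corresponding M2 bytes: M2 = (c1 ⊕ c2) ⊕ M1.
40 ^ 74 = 34
83 ^ 68 = eb
83 ^ 65 = e6
38 ^ 20 = 18
be ^ 76 = c8
54 ^ 32 = 66
4b ^ 2e = 65
97 ^ 31 = a6
61 ^ 2e = 4f
b2 ^ 33 = 81
e2 ^ 20 = c2
51 ^ 74 = 25
22 ^ 68 = 4a
59 ^ 65 = 3c
05 ^ 20 = 25

34 eb e6 18 c8 66 65 a6 4f 81 c2 25 4a 3c 25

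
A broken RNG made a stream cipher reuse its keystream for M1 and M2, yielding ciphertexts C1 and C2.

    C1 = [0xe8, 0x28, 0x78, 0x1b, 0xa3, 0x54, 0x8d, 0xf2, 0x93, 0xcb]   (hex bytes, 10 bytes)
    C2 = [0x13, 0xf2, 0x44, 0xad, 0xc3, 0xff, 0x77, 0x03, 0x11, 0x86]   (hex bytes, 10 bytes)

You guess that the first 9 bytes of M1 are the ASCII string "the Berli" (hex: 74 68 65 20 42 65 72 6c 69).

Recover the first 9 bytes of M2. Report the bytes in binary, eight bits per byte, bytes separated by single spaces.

First, C1 ⊕ C2 = (M1 ⊕ K) ⊕ (M2 ⊕ K) = M1 ⊕ M2, so the key drops out. Then M2 = (M1 ⊕ M2) ⊕ M1 over the first 9 bytes.
byte 0: (e8 XOR 13) XOR 74 = fb XOR 74 = 8f
byte 1: (28 XOR f2) XOR 68 = da XOR 68 = b2
byte 2: (78 XOR 44) XOR 65 = 3c XOR 65 = 59
byte 3: (1b XOR ad) XOR 20 = b6 XOR 20 = 96
byte 4: (a3 XOR c3) XOR 42 = 60 XOR 42 = 22
byte 5: (54 XOR ff) XOR 65 = ab XOR 65 = ce
byte 6: (8d XOR 77) XOR 72 = fa XOR 72 = 88
byte 7: (f2 XOR 03) XOR 6c = f1 XOR 6c = 9d
byte 8: (93 XOR 11) XOR 69 = 82 XOR 69 = eb

10001111 10110010 01011001 10010110 00100010 11001110 10001000 10011101 11101011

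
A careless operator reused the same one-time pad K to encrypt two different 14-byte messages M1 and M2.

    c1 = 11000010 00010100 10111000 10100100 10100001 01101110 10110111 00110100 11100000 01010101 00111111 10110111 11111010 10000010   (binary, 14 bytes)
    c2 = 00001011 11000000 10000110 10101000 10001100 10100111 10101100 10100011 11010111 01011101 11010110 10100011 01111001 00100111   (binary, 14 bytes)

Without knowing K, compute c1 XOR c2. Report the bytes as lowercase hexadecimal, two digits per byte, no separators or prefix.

c9d43e0c2dc91b973708e91483a5

c1 ⊕ c2 = (M1 ⊕ K) ⊕ (M2 ⊕ K) = M1 ⊕ M2 — the shared key cancels under XOR.
byte 0: c2 XOR 0b = c9
byte 1: 14 XOR c0 = d4
byte 2: b8 XOR 86 = 3e
byte 3: a4 XOR a8 = 0c
byte 4: a1 XOR 8c = 2d
byte 5: 6e XOR a7 = c9
byte 6: b7 XOR ac = 1b
byte 7: 34 XOR a3 = 97
byte 8: e0 XOR d7 = 37
byte 9: 55 XOR 5d = 08
byte 10: 3f XOR d6 = e9
byte 11: b7 XOR a3 = 14
byte 12: fa XOR 79 = 83
byte 13: 82 XOR 27 = a5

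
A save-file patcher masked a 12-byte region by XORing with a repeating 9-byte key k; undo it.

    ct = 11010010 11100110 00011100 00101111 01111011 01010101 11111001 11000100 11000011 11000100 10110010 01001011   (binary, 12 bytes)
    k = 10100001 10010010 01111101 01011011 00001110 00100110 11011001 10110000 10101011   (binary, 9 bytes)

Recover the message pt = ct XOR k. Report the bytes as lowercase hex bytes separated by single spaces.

The 9-byte key repeats, so the effective keystream is a1 92 7d 5b 0e 26 d9 b0 ab a1 92 7d.
byte 0: d2 ^ a1 = 73
byte 1: e6 ^ 92 = 74
byte 2: 1c ^ 7d = 61
byte 3: 2f ^ 5b = 74
byte 4: 7b ^ 0e = 75
byte 5: 55 ^ 26 = 73
byte 6: f9 ^ d9 = 20
byte 7: c4 ^ b0 = 74
byte 8: c3 ^ ab = 68
byte 9: c4 ^ a1 = 65
byte 10: b2 ^ 92 = 20
byte 11: 4b ^ 7d = 36

73 74 61 74 75 73 20 74 68 65 20 36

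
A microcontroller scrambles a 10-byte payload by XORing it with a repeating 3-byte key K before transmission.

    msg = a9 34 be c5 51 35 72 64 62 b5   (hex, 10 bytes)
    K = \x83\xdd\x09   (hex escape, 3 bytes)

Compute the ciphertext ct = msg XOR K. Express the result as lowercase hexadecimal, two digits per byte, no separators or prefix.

2ae9b7468c3cf1b96b36

The 3-byte key repeats, so the effective keystream is 83 dd 09 83 dd 09 83 dd 09 83.
byte 0: a9 XOR 83 = 2a
byte 1: 34 XOR dd = e9
byte 2: be XOR 09 = b7
byte 3: c5 XOR 83 = 46
byte 4: 51 XOR dd = 8c
byte 5: 35 XOR 09 = 3c
byte 6: 72 XOR 83 = f1
byte 7: 64 XOR dd = b9
byte 8: 62 XOR 09 = 6b
byte 9: b5 XOR 83 = 36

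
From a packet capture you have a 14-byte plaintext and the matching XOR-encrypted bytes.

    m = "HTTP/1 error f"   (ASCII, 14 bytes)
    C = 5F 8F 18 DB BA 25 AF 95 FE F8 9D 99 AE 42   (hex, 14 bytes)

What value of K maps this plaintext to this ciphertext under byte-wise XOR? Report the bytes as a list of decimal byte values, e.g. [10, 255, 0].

Since C = m ⊕ K, XORing both sides with m gives K = m ⊕ C.
 72 XOR  95 =  23
 84 XOR 143 = 219
 84 XOR  24 =  76
 80 XOR 219 = 139
 47 XOR 186 = 149
 49 XOR  37 =  20
 32 XOR 175 = 143
101 XOR 149 = 240
114 XOR 254 = 140
114 XOR 248 = 138
111 XOR 157 = 242
114 XOR 153 = 235
 32 XOR 174 = 142
102 XOR  66 =  36

[23, 219, 76, 139, 149, 20, 143, 240, 140, 138, 242, 235, 142, 36]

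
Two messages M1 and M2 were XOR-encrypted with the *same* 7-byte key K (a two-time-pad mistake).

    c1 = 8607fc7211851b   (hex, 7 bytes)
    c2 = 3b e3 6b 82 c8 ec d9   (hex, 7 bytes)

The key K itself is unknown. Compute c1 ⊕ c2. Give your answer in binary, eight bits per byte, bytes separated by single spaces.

c1 ⊕ c2 = (M1 ⊕ K) ⊕ (M2 ⊕ K) = M1 ⊕ M2 — the shared key cancels under XOR.
86 ^ 3b = bd
07 ^ e3 = e4
fc ^ 6b = 97
72 ^ 82 = f0
11 ^ c8 = d9
85 ^ ec = 69
1b ^ d9 = c2

10111101 11100100 10010111 11110000 11011001 01101001 11000010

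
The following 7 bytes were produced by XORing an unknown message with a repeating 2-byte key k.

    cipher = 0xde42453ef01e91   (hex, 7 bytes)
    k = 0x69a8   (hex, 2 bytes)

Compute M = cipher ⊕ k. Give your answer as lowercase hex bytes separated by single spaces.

The 2-byte key repeats, so the effective keystream is 69 a8 69 a8 69 a8 69.
byte 0: de ⊕ 69 = b7
byte 1: 42 ⊕ a8 = ea
byte 2: 45 ⊕ 69 = 2c
byte 3: 3e ⊕ a8 = 96
byte 4: f0 ⊕ 69 = 99
byte 5: 1e ⊕ a8 = b6
byte 6: 91 ⊕ 69 = f8

b7 ea 2c 96 99 b6 f8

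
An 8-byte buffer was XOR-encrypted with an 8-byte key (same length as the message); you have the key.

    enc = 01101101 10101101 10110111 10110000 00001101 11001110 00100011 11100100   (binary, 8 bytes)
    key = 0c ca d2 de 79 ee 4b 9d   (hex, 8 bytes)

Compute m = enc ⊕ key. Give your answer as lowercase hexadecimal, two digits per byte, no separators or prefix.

XOR is its own inverse, so applying the key byte-wise gives the result directly.
byte 0: 6d ⊕ 0c = 61
byte 1: ad ⊕ ca = 67
byte 2: b7 ⊕ d2 = 65
byte 3: b0 ⊕ de = 6e
byte 4: 0d ⊕ 79 = 74
byte 5: ce ⊕ ee = 20
byte 6: 23 ⊕ 4b = 68
byte 7: e4 ⊕ 9d = 79

6167656e74206879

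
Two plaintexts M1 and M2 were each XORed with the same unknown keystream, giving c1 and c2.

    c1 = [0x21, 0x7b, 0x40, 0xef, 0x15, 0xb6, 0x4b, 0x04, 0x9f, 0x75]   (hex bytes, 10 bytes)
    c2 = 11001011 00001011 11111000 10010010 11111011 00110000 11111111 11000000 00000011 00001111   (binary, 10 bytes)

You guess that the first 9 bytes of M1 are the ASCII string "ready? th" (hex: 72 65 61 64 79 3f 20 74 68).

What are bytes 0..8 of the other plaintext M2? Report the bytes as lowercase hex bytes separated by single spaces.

First, c1 ⊕ c2 = (M1 ⊕ K) ⊕ (M2 ⊕ K) = M1 ⊕ M2, so the key drops out. Then M2 = (M1 ⊕ M2) ⊕ M1 over the first 9 bytes.
byte 0: (21 ^ cb) ^ 72 = ea ^ 72 = 98
byte 1: (7b ^ 0b) ^ 65 = 70 ^ 65 = 15
byte 2: (40 ^ f8) ^ 61 = b8 ^ 61 = d9
byte 3: (ef ^ 92) ^ 64 = 7d ^ 64 = 19
byte 4: (15 ^ fb) ^ 79 = ee ^ 79 = 97
byte 5: (b6 ^ 30) ^ 3f = 86 ^ 3f = b9
byte 6: (4b ^ ff) ^ 20 = b4 ^ 20 = 94
byte 7: (04 ^ c0) ^ 74 = c4 ^ 74 = b0
byte 8: (9f ^ 03) ^ 68 = 9c ^ 68 = f4

98 15 d9 19 97 b9 94 b0 f4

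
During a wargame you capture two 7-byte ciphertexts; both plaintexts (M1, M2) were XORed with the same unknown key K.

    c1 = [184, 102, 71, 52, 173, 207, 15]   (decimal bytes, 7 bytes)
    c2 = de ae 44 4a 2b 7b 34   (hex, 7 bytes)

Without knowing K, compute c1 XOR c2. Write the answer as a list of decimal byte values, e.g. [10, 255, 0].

c1 ⊕ c2 = (M1 ⊕ K) ⊕ (M2 ⊕ K) = M1 ⊕ M2 — the shared key cancels under XOR.
184 xor 222 = 102
102 xor 174 = 200
 71 xor  68 =   3
 52 xor  74 = 126
173 xor  43 = 134
207 xor 123 = 180
 15 xor  52 =  59

[102, 200, 3, 126, 134, 180, 59]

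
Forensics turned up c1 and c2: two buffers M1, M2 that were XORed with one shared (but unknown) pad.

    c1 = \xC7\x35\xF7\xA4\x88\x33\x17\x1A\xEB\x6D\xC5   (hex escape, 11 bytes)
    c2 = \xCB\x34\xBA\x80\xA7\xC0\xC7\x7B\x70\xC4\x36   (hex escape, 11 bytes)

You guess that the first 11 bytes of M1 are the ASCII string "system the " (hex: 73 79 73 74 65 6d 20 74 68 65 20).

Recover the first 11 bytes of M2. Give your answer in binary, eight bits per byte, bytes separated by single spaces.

First, c1 ⊕ c2 = (M1 ⊕ K) ⊕ (M2 ⊕ K) = M1 ⊕ M2, so the key drops out. Then M2 = (M1 ⊕ M2) ⊕ M1 over the first 11 bytes.
byte 0: (c7 xor cb) xor 73 = 0c xor 73 = 7f
byte 1: (35 xor 34) xor 79 = 01 xor 79 = 78
byte 2: (f7 xor ba) xor 73 = 4d xor 73 = 3e
byte 3: (a4 xor 80) xor 74 = 24 xor 74 = 50
byte 4: (88 xor a7) xor 65 = 2f xor 65 = 4a
byte 5: (33 xor c0) xor 6d = f3 xor 6d = 9e
byte 6: (17 xor c7) xor 20 = d0 xor 20 = f0
byte 7: (1a xor 7b) xor 74 = 61 xor 74 = 15
byte 8: (eb xor 70) xor 68 = 9b xor 68 = f3
byte 9: (6d xor c4) xor 65 = a9 xor 65 = cc
byte 10: (c5 xor 36) xor 20 = f3 xor 20 = d3

01111111 01111000 00111110 01010000 01001010 10011110 11110000 00010101 11110011 11001100 11010011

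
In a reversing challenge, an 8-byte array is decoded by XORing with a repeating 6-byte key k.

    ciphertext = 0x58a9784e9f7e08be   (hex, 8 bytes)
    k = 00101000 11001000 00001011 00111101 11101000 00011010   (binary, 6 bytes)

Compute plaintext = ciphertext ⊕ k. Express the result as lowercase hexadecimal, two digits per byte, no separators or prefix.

The 6-byte key repeats, so the effective keystream is 28 c8 0b 3d e8 1a 28 c8.
byte 0: 01011000 ^ 00101000 = 01110000
byte 1: 10101001 ^ 11001000 = 01100001
byte 2: 01111000 ^ 00001011 = 01110011
byte 3: 01001110 ^ 00111101 = 01110011
byte 4: 10011111 ^ 11101000 = 01110111
byte 5: 01111110 ^ 00011010 = 01100100
byte 6: 00001000 ^ 00101000 = 00100000
byte 7: 10111110 ^ 11001000 = 01110110

7061737377642076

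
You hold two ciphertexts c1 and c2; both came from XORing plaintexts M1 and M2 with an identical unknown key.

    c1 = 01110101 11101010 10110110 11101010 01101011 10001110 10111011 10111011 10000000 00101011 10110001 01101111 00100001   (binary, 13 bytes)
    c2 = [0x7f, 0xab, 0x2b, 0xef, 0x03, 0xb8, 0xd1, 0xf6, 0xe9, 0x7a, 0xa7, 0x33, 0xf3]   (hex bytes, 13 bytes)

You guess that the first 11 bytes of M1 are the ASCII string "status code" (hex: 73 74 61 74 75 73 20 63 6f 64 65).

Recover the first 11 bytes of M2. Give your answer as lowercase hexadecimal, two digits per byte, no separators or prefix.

7935fc711d454a2e063573

First, c1 ⊕ c2 = (M1 ⊕ K) ⊕ (M2 ⊕ K) = M1 ⊕ M2, so the key drops out. Then M2 = (M1 ⊕ M2) ⊕ M1 over the first 11 bytes.
byte 0: (75 ⊕ 7f) ⊕ 73 = 0a ⊕ 73 = 79
byte 1: (ea ⊕ ab) ⊕ 74 = 41 ⊕ 74 = 35
byte 2: (b6 ⊕ 2b) ⊕ 61 = 9d ⊕ 61 = fc
byte 3: (ea ⊕ ef) ⊕ 74 = 05 ⊕ 74 = 71
byte 4: (6b ⊕ 03) ⊕ 75 = 68 ⊕ 75 = 1d
byte 5: (8e ⊕ b8) ⊕ 73 = 36 ⊕ 73 = 45
byte 6: (bb ⊕ d1) ⊕ 20 = 6a ⊕ 20 = 4a
byte 7: (bb ⊕ f6) ⊕ 63 = 4d ⊕ 63 = 2e
byte 8: (80 ⊕ e9) ⊕ 6f = 69 ⊕ 6f = 06
byte 9: (2b ⊕ 7a) ⊕ 64 = 51 ⊕ 64 = 35
byte 10: (b1 ⊕ a7) ⊕ 65 = 16 ⊕ 65 = 73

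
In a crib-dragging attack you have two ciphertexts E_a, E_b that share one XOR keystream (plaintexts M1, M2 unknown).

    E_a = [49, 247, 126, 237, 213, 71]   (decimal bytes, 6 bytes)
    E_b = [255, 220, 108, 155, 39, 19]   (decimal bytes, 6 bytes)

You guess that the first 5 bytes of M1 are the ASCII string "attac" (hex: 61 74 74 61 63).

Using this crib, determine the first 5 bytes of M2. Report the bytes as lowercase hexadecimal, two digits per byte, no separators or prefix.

First, E_a ⊕ E_b = (M1 ⊕ K) ⊕ (M2 ⊕ K) = M1 ⊕ M2, so the key drops out. Then M2 = (M1 ⊕ M2) ⊕ M1 over the first 5 bytes.
byte 0: (31 xor ff) xor 61 = ce xor 61 = af
byte 1: (f7 xor dc) xor 74 = 2b xor 74 = 5f
byte 2: (7e xor 6c) xor 74 = 12 xor 74 = 66
byte 3: (ed xor 9b) xor 61 = 76 xor 61 = 17
byte 4: (d5 xor 27) xor 63 = f2 xor 63 = 91

af5f661791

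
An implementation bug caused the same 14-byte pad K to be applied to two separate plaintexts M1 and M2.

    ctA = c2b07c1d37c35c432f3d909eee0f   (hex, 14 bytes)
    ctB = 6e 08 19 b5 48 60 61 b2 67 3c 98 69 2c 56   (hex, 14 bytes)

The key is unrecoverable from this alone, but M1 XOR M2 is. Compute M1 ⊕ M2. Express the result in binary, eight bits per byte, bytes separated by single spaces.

10101100 10111000 01100101 10101000 01111111 10100011 00111101 11110001 01001000 00000001 00001000 11110111 11000010 01011001

ctA ⊕ ctB = (M1 ⊕ K) ⊕ (M2 ⊕ K) = M1 ⊕ M2 — the shared key cancels under XOR.
byte 0: 11000010 xor 01101110 = 10101100
byte 1: 10110000 xor 00001000 = 10111000
byte 2: 01111100 xor 00011001 = 01100101
byte 3: 00011101 xor 10110101 = 10101000
byte 4: 00110111 xor 01001000 = 01111111
byte 5: 11000011 xor 01100000 = 10100011
byte 6: 01011100 xor 01100001 = 00111101
byte 7: 01000011 xor 10110010 = 11110001
byte 8: 00101111 xor 01100111 = 01001000
byte 9: 00111101 xor 00111100 = 00000001
byte 10: 10010000 xor 10011000 = 00001000
byte 11: 10011110 xor 01101001 = 11110111
byte 12: 11101110 xor 00101100 = 11000010
byte 13: 00001111 xor 01010110 = 01011001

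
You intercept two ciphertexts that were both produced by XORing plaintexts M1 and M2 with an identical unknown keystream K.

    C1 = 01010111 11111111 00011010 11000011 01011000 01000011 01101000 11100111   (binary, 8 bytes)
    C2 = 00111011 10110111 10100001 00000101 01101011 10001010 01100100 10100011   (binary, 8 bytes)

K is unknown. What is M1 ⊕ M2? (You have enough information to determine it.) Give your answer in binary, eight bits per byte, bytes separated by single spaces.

C1 ⊕ C2 = (M1 ⊕ K) ⊕ (M2 ⊕ K) = M1 ⊕ M2 — the shared key cancels under XOR.
57 ^ 3b = 6c
ff ^ b7 = 48
1a ^ a1 = bb
c3 ^ 05 = c6
58 ^ 6b = 33
43 ^ 8a = c9
68 ^ 64 = 0c
e7 ^ a3 = 44

01101100 01001000 10111011 11000110 00110011 11001001 00001100 01000100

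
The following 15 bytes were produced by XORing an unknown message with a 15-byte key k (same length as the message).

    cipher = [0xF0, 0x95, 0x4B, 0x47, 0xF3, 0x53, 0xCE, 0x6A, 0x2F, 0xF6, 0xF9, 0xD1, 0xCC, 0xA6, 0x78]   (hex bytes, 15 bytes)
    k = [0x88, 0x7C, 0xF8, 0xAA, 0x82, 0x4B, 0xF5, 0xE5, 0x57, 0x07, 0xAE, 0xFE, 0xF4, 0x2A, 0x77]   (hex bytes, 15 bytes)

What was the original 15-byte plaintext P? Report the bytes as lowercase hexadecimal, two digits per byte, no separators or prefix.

78e9b3ed71183b8f78f1572f388c0f

XOR is its own inverse, so applying the key byte-wise gives the result directly.
11110000 ^ 10001000 = 01111000
10010101 ^ 01111100 = 11101001
01001011 ^ 11111000 = 10110011
01000111 ^ 10101010 = 11101101
11110011 ^ 10000010 = 01110001
01010011 ^ 01001011 = 00011000
11001110 ^ 11110101 = 00111011
01101010 ^ 11100101 = 10001111
00101111 ^ 01010111 = 01111000
11110110 ^ 00000111 = 11110001
11111001 ^ 10101110 = 01010111
11010001 ^ 11111110 = 00101111
11001100 ^ 11110100 = 00111000
10100110 ^ 00101010 = 10001100
01111000 ^ 01110111 = 00001111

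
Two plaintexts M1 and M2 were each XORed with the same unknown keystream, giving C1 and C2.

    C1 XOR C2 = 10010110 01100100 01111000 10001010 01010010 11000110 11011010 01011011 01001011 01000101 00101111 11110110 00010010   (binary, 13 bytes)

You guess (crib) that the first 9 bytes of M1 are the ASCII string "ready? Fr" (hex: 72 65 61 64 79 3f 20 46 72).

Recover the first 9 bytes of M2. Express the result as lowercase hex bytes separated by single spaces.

e4 01 19 ee 2b f9 fa 1d 39

Since C1 ⊕ C2 = M1 ⊕ M2, XORing with the guessed M1 bytes yields the corresponding M2 bytes: M2 = (C1 ⊕ C2) ⊕ M1.
10010110 xor 01110010 = 11100100
01100100 xor 01100101 = 00000001
01111000 xor 01100001 = 00011001
10001010 xor 01100100 = 11101110
01010010 xor 01111001 = 00101011
11000110 xor 00111111 = 11111001
11011010 xor 00100000 = 11111010
01011011 xor 01000110 = 00011101
01001011 xor 01110010 = 00111001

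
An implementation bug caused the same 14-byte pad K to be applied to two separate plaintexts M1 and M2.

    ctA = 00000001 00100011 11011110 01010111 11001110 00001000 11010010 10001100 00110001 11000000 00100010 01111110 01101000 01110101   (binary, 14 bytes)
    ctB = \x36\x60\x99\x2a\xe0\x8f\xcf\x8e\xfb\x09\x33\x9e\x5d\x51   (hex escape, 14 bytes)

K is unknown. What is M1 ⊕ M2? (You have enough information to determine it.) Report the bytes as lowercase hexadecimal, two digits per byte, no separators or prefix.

ctA ⊕ ctB = (M1 ⊕ K) ⊕ (M2 ⊕ K) = M1 ⊕ M2 — the shared key cancels under XOR.
01 ^ 36 = 37
23 ^ 60 = 43
de ^ 99 = 47
57 ^ 2a = 7d
ce ^ e0 = 2e
08 ^ 8f = 87
d2 ^ cf = 1d
8c ^ 8e = 02
31 ^ fb = ca
c0 ^ 09 = c9
22 ^ 33 = 11
7e ^ 9e = e0
68 ^ 5d = 35
75 ^ 51 = 24

3743477d2e871d02cac911e03524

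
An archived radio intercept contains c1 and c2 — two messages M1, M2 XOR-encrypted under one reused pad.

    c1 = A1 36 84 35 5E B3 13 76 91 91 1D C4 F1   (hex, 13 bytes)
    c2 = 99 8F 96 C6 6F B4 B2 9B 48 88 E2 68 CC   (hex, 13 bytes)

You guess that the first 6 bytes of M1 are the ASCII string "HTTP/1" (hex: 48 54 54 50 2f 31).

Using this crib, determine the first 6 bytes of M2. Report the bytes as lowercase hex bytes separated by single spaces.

First, c1 ⊕ c2 = (M1 ⊕ K) ⊕ (M2 ⊕ K) = M1 ⊕ M2, so the key drops out. Then M2 = (M1 ⊕ M2) ⊕ M1 over the first 6 bytes.
byte 0: (a1 ⊕ 99) ⊕ 48 = 38 ⊕ 48 = 70
byte 1: (36 ⊕ 8f) ⊕ 54 = b9 ⊕ 54 = ed
byte 2: (84 ⊕ 96) ⊕ 54 = 12 ⊕ 54 = 46
byte 3: (35 ⊕ c6) ⊕ 50 = f3 ⊕ 50 = a3
byte 4: (5e ⊕ 6f) ⊕ 2f = 31 ⊕ 2f = 1e
byte 5: (b3 ⊕ b4) ⊕ 31 = 07 ⊕ 31 = 36

70 ed 46 a3 1e 36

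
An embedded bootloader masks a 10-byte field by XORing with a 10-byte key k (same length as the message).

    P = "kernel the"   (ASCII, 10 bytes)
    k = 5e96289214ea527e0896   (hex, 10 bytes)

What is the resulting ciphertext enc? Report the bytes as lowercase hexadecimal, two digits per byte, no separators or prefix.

XOR is its own inverse, so applying the key byte-wise gives the result directly.
01101011 ^ 01011110 = 00110101
01100101 ^ 10010110 = 11110011
01110010 ^ 00101000 = 01011010
01101110 ^ 10010010 = 11111100
01100101 ^ 00010100 = 01110001
01101100 ^ 11101010 = 10000110
00100000 ^ 01010010 = 01110010
01110100 ^ 01111110 = 00001010
01101000 ^ 00001000 = 01100000
01100101 ^ 10010110 = 11110011

35f35afc7186720a60f3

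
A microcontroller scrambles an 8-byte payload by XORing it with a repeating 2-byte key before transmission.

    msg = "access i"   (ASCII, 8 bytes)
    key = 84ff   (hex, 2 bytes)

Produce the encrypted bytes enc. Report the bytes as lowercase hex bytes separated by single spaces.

The 2-byte key repeats, so the effective keystream is 84 ff 84 ff 84 ff 84 ff.
byte 0: 61 XOR 84 = e5
byte 1: 63 XOR ff = 9c
byte 2: 63 XOR 84 = e7
byte 3: 65 XOR ff = 9a
byte 4: 73 XOR 84 = f7
byte 5: 73 XOR ff = 8c
byte 6: 20 XOR 84 = a4
byte 7: 69 XOR ff = 96

e5 9c e7 9a f7 8c a4 96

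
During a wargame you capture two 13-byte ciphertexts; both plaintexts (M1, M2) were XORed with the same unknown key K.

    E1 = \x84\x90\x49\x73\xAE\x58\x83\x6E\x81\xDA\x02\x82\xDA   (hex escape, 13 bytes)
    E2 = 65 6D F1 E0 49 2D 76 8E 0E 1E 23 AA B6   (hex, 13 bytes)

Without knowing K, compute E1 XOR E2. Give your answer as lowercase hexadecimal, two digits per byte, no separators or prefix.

e1fdb893e775f5e08fc421286c

E1 ⊕ E2 = (M1 ⊕ K) ⊕ (M2 ⊕ K) = M1 ⊕ M2 — the shared key cancels under XOR.
10000100 xor 01100101 = 11100001
10010000 xor 01101101 = 11111101
01001001 xor 11110001 = 10111000
01110011 xor 11100000 = 10010011
10101110 xor 01001001 = 11100111
01011000 xor 00101101 = 01110101
10000011 xor 01110110 = 11110101
01101110 xor 10001110 = 11100000
10000001 xor 00001110 = 10001111
11011010 xor 00011110 = 11000100
00000010 xor 00100011 = 00100001
10000010 xor 10101010 = 00101000
11011010 xor 10110110 = 01101100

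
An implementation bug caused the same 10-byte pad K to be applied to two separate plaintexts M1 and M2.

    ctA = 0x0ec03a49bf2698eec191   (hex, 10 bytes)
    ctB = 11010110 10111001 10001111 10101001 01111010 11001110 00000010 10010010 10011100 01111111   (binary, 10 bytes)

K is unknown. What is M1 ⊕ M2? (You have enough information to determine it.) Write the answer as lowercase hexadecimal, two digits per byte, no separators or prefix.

d879b5e0c5e89a7c5dee

ctA ⊕ ctB = (M1 ⊕ K) ⊕ (M2 ⊕ K) = M1 ⊕ M2 — the shared key cancels under XOR.
byte 0: 0e xor d6 = d8
byte 1: c0 xor b9 = 79
byte 2: 3a xor 8f = b5
byte 3: 49 xor a9 = e0
byte 4: bf xor 7a = c5
byte 5: 26 xor ce = e8
byte 6: 98 xor 02 = 9a
byte 7: ee xor 92 = 7c
byte 8: c1 xor 9c = 5d
byte 9: 91 xor 7f = ee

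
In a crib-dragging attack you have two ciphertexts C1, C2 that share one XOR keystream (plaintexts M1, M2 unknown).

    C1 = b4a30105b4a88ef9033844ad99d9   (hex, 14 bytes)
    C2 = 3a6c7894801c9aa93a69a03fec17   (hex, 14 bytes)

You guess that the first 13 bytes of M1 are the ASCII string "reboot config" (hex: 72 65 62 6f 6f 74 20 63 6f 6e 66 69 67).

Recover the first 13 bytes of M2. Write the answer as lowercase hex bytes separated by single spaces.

fc aa 1b fe 5b c0 34 33 56 3f 82 fb 12

First, C1 ⊕ C2 = (M1 ⊕ K) ⊕ (M2 ⊕ K) = M1 ⊕ M2, so the key drops out. Then M2 = (M1 ⊕ M2) ⊕ M1 over the first 13 bytes.
byte 0: (b4 ⊕ 3a) ⊕ 72 = 8e ⊕ 72 = fc
byte 1: (a3 ⊕ 6c) ⊕ 65 = cf ⊕ 65 = aa
byte 2: (01 ⊕ 78) ⊕ 62 = 79 ⊕ 62 = 1b
byte 3: (05 ⊕ 94) ⊕ 6f = 91 ⊕ 6f = fe
byte 4: (b4 ⊕ 80) ⊕ 6f = 34 ⊕ 6f = 5b
byte 5: (a8 ⊕ 1c) ⊕ 74 = b4 ⊕ 74 = c0
byte 6: (8e ⊕ 9a) ⊕ 20 = 14 ⊕ 20 = 34
byte 7: (f9 ⊕ a9) ⊕ 63 = 50 ⊕ 63 = 33
byte 8: (03 ⊕ 3a) ⊕ 6f = 39 ⊕ 6f = 56
byte 9: (38 ⊕ 69) ⊕ 6e = 51 ⊕ 6e = 3f
byte 10: (44 ⊕ a0) ⊕ 66 = e4 ⊕ 66 = 82
byte 11: (ad ⊕ 3f) ⊕ 69 = 92 ⊕ 69 = fb
byte 12: (99 ⊕ ec) ⊕ 67 = 75 ⊕ 67 = 12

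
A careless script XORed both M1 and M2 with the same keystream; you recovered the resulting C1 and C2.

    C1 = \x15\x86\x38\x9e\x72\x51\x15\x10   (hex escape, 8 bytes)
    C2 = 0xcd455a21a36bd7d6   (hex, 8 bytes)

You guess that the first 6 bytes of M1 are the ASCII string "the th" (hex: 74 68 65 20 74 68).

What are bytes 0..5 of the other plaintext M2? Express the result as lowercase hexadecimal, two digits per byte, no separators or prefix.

First, C1 ⊕ C2 = (M1 ⊕ K) ⊕ (M2 ⊕ K) = M1 ⊕ M2, so the key drops out. Then M2 = (M1 ⊕ M2) ⊕ M1 over the first 6 bytes.
byte 0: (15 ⊕ cd) ⊕ 74 = d8 ⊕ 74 = ac
byte 1: (86 ⊕ 45) ⊕ 68 = c3 ⊕ 68 = ab
byte 2: (38 ⊕ 5a) ⊕ 65 = 62 ⊕ 65 = 07
byte 3: (9e ⊕ 21) ⊕ 20 = bf ⊕ 20 = 9f
byte 4: (72 ⊕ a3) ⊕ 74 = d1 ⊕ 74 = a5
byte 5: (51 ⊕ 6b) ⊕ 68 = 3a ⊕ 68 = 52

acab079fa552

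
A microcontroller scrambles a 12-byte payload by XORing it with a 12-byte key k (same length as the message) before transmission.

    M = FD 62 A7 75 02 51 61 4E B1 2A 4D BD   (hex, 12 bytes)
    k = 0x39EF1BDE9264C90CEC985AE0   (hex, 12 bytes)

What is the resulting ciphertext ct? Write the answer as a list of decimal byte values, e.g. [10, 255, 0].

fd XOR 39 = c4
62 XOR ef = 8d
a7 XOR 1b = bc
75 XOR de = ab
02 XOR 92 = 90
51 XOR 64 = 35
61 XOR c9 = a8
4e XOR 0c = 42
b1 XOR ec = 5d
2a XOR 98 = b2
4d XOR 5a = 17
bd XOR e0 = 5d

[196, 141, 188, 171, 144, 53, 168, 66, 93, 178, 23, 93]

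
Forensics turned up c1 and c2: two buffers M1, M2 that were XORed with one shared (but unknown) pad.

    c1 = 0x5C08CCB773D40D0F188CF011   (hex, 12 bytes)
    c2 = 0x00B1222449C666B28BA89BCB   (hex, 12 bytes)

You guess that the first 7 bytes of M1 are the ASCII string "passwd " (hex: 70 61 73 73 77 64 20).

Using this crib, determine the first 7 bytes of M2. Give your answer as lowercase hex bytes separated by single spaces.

First, c1 ⊕ c2 = (M1 ⊕ K) ⊕ (M2 ⊕ K) = M1 ⊕ M2, so the key drops out. Then M2 = (M1 ⊕ M2) ⊕ M1 over the first 7 bytes.
byte 0: (5c xor 00) xor 70 = 5c xor 70 = 2c
byte 1: (08 xor b1) xor 61 = b9 xor 61 = d8
byte 2: (cc xor 22) xor 73 = ee xor 73 = 9d
byte 3: (b7 xor 24) xor 73 = 93 xor 73 = e0
byte 4: (73 xor 49) xor 77 = 3a xor 77 = 4d
byte 5: (d4 xor c6) xor 64 = 12 xor 64 = 76
byte 6: (0d xor 66) xor 20 = 6b xor 20 = 4b

2c d8 9d e0 4d 76 4b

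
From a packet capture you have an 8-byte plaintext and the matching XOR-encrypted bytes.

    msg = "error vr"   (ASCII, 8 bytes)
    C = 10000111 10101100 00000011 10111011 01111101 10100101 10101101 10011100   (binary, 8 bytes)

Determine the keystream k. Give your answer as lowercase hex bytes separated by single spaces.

Since C = msg ⊕ k, XORing both sides with msg gives k = msg ⊕ C.
65 xor 87 = e2
72 xor ac = de
72 xor 03 = 71
6f xor bb = d4
72 xor 7d = 0f
20 xor a5 = 85
76 xor ad = db
72 xor 9c = ee

e2 de 71 d4 0f 85 db ee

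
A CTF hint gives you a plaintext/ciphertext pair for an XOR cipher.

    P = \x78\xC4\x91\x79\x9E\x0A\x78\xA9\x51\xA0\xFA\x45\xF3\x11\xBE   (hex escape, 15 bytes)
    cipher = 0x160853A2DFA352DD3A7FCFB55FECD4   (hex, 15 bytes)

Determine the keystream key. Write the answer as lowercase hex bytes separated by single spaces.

6e cc c2 db 41 a9 2a 74 6b df 35 f0 ac fd 6a

Since cipher = P ⊕ key, XORing both sides with P gives key = P ⊕ cipher.
78 ^ 16 = 6e
c4 ^ 08 = cc
91 ^ 53 = c2
79 ^ a2 = db
9e ^ df = 41
0a ^ a3 = a9
78 ^ 52 = 2a
a9 ^ dd = 74
51 ^ 3a = 6b
a0 ^ 7f = df
fa ^ cf = 35
45 ^ b5 = f0
f3 ^ 5f = ac
11 ^ ec = fd
be ^ d4 = 6a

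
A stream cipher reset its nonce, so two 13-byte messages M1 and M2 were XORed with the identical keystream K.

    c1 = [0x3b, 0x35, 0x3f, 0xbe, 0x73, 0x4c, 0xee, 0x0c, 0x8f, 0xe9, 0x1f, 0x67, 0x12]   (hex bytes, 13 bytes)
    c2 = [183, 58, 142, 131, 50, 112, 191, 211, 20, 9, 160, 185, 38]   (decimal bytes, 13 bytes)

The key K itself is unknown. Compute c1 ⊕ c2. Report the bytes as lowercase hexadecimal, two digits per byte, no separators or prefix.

8c0fb13d413c51df9be0bfde34

c1 ⊕ c2 = (M1 ⊕ K) ⊕ (M2 ⊕ K) = M1 ⊕ M2 — the shared key cancels under XOR.
3b ⊕ b7 = 8c
35 ⊕ 3a = 0f
3f ⊕ 8e = b1
be ⊕ 83 = 3d
73 ⊕ 32 = 41
4c ⊕ 70 = 3c
ee ⊕ bf = 51
0c ⊕ d3 = df
8f ⊕ 14 = 9b
e9 ⊕ 09 = e0
1f ⊕ a0 = bf
67 ⊕ b9 = de
12 ⊕ 26 = 34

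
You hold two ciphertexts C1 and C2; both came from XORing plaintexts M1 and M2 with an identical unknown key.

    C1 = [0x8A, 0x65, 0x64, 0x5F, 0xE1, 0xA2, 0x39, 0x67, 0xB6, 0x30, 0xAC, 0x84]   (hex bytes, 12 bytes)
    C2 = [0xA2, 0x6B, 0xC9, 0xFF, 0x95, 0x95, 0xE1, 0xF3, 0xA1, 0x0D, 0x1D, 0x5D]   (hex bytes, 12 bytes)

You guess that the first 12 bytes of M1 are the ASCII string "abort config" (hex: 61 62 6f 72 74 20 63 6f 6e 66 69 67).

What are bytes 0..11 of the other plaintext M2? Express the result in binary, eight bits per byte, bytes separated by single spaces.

First, C1 ⊕ C2 = (M1 ⊕ K) ⊕ (M2 ⊕ K) = M1 ⊕ M2, so the key drops out. Then M2 = (M1 ⊕ M2) ⊕ M1 over the first 12 bytes.
byte 0: (8a ^ a2) ^ 61 = 28 ^ 61 = 49
byte 1: (65 ^ 6b) ^ 62 = 0e ^ 62 = 6c
byte 2: (64 ^ c9) ^ 6f = ad ^ 6f = c2
byte 3: (5f ^ ff) ^ 72 = a0 ^ 72 = d2
byte 4: (e1 ^ 95) ^ 74 = 74 ^ 74 = 00
byte 5: (a2 ^ 95) ^ 20 = 37 ^ 20 = 17
byte 6: (39 ^ e1) ^ 63 = d8 ^ 63 = bb
byte 7: (67 ^ f3) ^ 6f = 94 ^ 6f = fb
byte 8: (b6 ^ a1) ^ 6e = 17 ^ 6e = 79
byte 9: (30 ^ 0d) ^ 66 = 3d ^ 66 = 5b
byte 10: (ac ^ 1d) ^ 69 = b1 ^ 69 = d8
byte 11: (84 ^ 5d) ^ 67 = d9 ^ 67 = be

01001001 01101100 11000010 11010010 00000000 00010111 10111011 11111011 01111001 01011011 11011000 10111110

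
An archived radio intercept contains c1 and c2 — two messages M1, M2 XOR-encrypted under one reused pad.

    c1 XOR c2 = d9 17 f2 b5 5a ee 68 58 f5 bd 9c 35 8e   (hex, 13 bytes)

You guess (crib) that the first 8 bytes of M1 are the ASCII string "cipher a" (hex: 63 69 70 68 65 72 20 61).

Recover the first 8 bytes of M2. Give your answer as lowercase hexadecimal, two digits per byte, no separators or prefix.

Since c1 ⊕ c2 = M1 ⊕ M2, XORing with the guessed M1 bytes yields the corresponding M2 bytes: M2 = (c1 ⊕ c2) ⊕ M1.
d9 ^ 63 = ba
17 ^ 69 = 7e
f2 ^ 70 = 82
b5 ^ 68 = dd
5a ^ 65 = 3f
ee ^ 72 = 9c
68 ^ 20 = 48
58 ^ 61 = 39

ba7e82dd3f9c4839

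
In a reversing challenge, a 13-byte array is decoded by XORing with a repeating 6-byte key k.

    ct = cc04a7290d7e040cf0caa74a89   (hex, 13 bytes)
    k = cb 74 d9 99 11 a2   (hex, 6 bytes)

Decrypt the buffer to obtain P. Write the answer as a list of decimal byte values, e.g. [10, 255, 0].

[7, 112, 126, 176, 28, 220, 207, 120, 41, 83, 182, 232, 66]

The 6-byte key repeats, so the effective keystream is cb 74 d9 99 11 a2 cb 74 d9 99 11 a2 cb.
byte 0: 204 xor 203 =   7
byte 1:   4 xor 116 = 112
byte 2: 167 xor 217 = 126
byte 3:  41 xor 153 = 176
byte 4:  13 xor  17 =  28
byte 5: 126 xor 162 = 220
byte 6:   4 xor 203 = 207
byte 7:  12 xor 116 = 120
byte 8: 240 xor 217 =  41
byte 9: 202 xor 153 =  83
byte 10: 167 xor  17 = 182
byte 11:  74 xor 162 = 232
byte 12: 137 xor 203 =  66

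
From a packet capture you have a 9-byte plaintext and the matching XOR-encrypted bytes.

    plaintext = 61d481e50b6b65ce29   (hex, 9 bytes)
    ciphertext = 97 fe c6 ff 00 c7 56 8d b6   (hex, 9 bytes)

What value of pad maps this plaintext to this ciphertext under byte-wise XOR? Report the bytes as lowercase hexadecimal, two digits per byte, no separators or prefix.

f62a471a0bac33439f

Since ciphertext = plaintext ⊕ pad, XORing both sides with plaintext gives pad = plaintext ⊕ ciphertext.
01100001 xor 10010111 = 11110110
11010100 xor 11111110 = 00101010
10000001 xor 11000110 = 01000111
11100101 xor 11111111 = 00011010
00001011 xor 00000000 = 00001011
01101011 xor 11000111 = 10101100
01100101 xor 01010110 = 00110011
11001110 xor 10001101 = 01000011
00101001 xor 10110110 = 10011111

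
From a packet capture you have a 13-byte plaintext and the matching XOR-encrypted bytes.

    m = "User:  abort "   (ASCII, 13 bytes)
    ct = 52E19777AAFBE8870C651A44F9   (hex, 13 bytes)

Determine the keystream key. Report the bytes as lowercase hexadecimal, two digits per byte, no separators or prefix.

0792f20590dbc8e66e0a6830d9

Since ct = m ⊕ key, XORing both sides with m gives key = m ⊕ ct.
byte 0:  85 xor  82 =   7
byte 1: 115 xor 225 = 146
byte 2: 101 xor 151 = 242
byte 3: 114 xor 119 =   5
byte 4:  58 xor 170 = 144
byte 5:  32 xor 251 = 219
byte 6:  32 xor 232 = 200
byte 7:  97 xor 135 = 230
byte 8:  98 xor  12 = 110
byte 9: 111 xor 101 =  10
byte 10: 114 xor  26 = 104
byte 11: 116 xor  68 =  48
byte 12:  32 xor 249 = 217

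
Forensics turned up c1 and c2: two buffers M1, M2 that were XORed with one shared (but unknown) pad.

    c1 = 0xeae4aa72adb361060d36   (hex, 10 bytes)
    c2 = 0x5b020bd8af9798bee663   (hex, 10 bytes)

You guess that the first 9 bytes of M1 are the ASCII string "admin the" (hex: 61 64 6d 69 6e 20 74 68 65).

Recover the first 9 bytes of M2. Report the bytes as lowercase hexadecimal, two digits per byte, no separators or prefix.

First, c1 ⊕ c2 = (M1 ⊕ K) ⊕ (M2 ⊕ K) = M1 ⊕ M2, so the key drops out. Then M2 = (M1 ⊕ M2) ⊕ M1 over the first 9 bytes.
byte 0: (ea xor 5b) xor 61 = b1 xor 61 = d0
byte 1: (e4 xor 02) xor 64 = e6 xor 64 = 82
byte 2: (aa xor 0b) xor 6d = a1 xor 6d = cc
byte 3: (72 xor d8) xor 69 = aa xor 69 = c3
byte 4: (ad xor af) xor 6e = 02 xor 6e = 6c
byte 5: (b3 xor 97) xor 20 = 24 xor 20 = 04
byte 6: (61 xor 98) xor 74 = f9 xor 74 = 8d
byte 7: (06 xor be) xor 68 = b8 xor 68 = d0
byte 8: (0d xor e6) xor 65 = eb xor 65 = 8e

d082ccc36c048dd08e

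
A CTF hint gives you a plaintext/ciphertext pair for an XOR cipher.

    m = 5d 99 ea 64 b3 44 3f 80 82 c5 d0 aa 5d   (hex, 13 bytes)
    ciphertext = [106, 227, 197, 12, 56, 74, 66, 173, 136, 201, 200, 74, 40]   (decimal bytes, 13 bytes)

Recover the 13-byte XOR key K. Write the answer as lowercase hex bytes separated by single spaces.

Since ciphertext = m ⊕ K, XORing both sides with m gives K = m ⊕ ciphertext.
5d ^ 6a = 37
99 ^ e3 = 7a
ea ^ c5 = 2f
64 ^ 0c = 68
b3 ^ 38 = 8b
44 ^ 4a = 0e
3f ^ 42 = 7d
80 ^ ad = 2d
82 ^ 88 = 0a
c5 ^ c9 = 0c
d0 ^ c8 = 18
aa ^ 4a = e0
5d ^ 28 = 75

37 7a 2f 68 8b 0e 7d 2d 0a 0c 18 e0 75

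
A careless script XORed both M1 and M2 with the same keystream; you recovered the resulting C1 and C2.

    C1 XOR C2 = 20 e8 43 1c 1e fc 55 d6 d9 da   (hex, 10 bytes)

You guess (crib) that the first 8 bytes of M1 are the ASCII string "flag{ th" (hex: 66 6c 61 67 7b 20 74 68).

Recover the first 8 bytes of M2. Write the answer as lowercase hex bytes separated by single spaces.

46 84 22 7b 65 dc 21 be

Since C1 ⊕ C2 = M1 ⊕ M2, XORing with the guessed M1 bytes yields the corresponding M2 bytes: M2 = (C1 ⊕ C2) ⊕ M1.
00100000 XOR 01100110 = 01000110
11101000 XOR 01101100 = 10000100
01000011 XOR 01100001 = 00100010
00011100 XOR 01100111 = 01111011
00011110 XOR 01111011 = 01100101
11111100 XOR 00100000 = 11011100
01010101 XOR 01110100 = 00100001
11010110 XOR 01101000 = 10111110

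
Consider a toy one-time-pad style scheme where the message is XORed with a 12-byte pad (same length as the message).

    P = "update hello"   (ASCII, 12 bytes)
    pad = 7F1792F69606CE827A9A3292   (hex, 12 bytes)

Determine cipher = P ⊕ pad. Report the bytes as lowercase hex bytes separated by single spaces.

75 XOR 7f = 0a
70 XOR 17 = 67
64 XOR 92 = f6
61 XOR f6 = 97
74 XOR 96 = e2
65 XOR 06 = 63
20 XOR ce = ee
68 XOR 82 = ea
65 XOR 7a = 1f
6c XOR 9a = f6
6c XOR 32 = 5e
6f XOR 92 = fd

0a 67 f6 97 e2 63 ee ea 1f f6 5e fd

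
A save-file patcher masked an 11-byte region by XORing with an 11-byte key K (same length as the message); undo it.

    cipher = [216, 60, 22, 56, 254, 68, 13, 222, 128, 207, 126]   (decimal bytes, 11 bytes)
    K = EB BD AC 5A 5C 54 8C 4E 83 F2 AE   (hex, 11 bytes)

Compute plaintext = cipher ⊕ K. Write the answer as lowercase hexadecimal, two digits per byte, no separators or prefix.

3381ba62a2108190033dd0

byte 0: 11011000 xor 11101011 = 00110011
byte 1: 00111100 xor 10111101 = 10000001
byte 2: 00010110 xor 10101100 = 10111010
byte 3: 00111000 xor 01011010 = 01100010
byte 4: 11111110 xor 01011100 = 10100010
byte 5: 01000100 xor 01010100 = 00010000
byte 6: 00001101 xor 10001100 = 10000001
byte 7: 11011110 xor 01001110 = 10010000
byte 8: 10000000 xor 10000011 = 00000011
byte 9: 11001111 xor 11110010 = 00111101
byte 10: 01111110 xor 10101110 = 11010000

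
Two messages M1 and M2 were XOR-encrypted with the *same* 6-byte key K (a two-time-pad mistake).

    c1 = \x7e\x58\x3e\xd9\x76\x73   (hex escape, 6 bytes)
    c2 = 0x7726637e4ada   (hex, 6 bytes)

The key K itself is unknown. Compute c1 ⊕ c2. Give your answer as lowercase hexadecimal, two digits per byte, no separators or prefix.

c1 ⊕ c2 = (M1 ⊕ K) ⊕ (M2 ⊕ K) = M1 ⊕ M2 — the shared key cancels under XOR.
byte 0: 126 XOR 119 =   9
byte 1:  88 XOR  38 = 126
byte 2:  62 XOR  99 =  93
byte 3: 217 XOR 126 = 167
byte 4: 118 XOR  74 =  60
byte 5: 115 XOR 218 = 169

097e5da73ca9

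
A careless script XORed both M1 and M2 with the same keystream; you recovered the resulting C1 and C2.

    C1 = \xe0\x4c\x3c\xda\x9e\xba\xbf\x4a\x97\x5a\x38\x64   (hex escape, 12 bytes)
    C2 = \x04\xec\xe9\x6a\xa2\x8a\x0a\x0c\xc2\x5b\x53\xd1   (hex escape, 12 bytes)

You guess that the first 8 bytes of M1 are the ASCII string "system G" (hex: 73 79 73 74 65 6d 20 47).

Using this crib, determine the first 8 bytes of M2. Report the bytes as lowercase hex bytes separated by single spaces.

97 d9 a6 c4 59 5d 95 01

First, C1 ⊕ C2 = (M1 ⊕ K) ⊕ (M2 ⊕ K) = M1 ⊕ M2, so the key drops out. Then M2 = (M1 ⊕ M2) ⊕ M1 over the first 8 bytes.
byte 0: (e0 ^ 04) ^ 73 = e4 ^ 73 = 97
byte 1: (4c ^ ec) ^ 79 = a0 ^ 79 = d9
byte 2: (3c ^ e9) ^ 73 = d5 ^ 73 = a6
byte 3: (da ^ 6a) ^ 74 = b0 ^ 74 = c4
byte 4: (9e ^ a2) ^ 65 = 3c ^ 65 = 59
byte 5: (ba ^ 8a) ^ 6d = 30 ^ 6d = 5d
byte 6: (bf ^ 0a) ^ 20 = b5 ^ 20 = 95
byte 7: (4a ^ 0c) ^ 47 = 46 ^ 47 = 01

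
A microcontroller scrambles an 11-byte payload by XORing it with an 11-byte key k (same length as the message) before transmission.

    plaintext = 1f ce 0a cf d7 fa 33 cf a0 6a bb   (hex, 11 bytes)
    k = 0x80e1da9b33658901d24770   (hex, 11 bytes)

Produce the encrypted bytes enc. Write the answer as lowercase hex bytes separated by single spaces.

9f 2f d0 54 e4 9f ba ce 72 2d cb

1f ^ 80 = 9f
ce ^ e1 = 2f
0a ^ da = d0
cf ^ 9b = 54
d7 ^ 33 = e4
fa ^ 65 = 9f
33 ^ 89 = ba
cf ^ 01 = ce
a0 ^ d2 = 72
6a ^ 47 = 2d
bb ^ 70 = cb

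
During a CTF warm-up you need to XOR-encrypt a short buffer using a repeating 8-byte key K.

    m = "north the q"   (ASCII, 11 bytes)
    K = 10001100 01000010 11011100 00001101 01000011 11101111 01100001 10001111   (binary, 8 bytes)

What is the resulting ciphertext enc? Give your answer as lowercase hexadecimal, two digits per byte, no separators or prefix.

The 8-byte key repeats, so the effective keystream is 8c 42 dc 0d 43 ef 61 8f 8c 42 dc.
byte 0: 01101110 XOR 10001100 = 11100010
byte 1: 01101111 XOR 01000010 = 00101101
byte 2: 01110010 XOR 11011100 = 10101110
byte 3: 01110100 XOR 00001101 = 01111001
byte 4: 01101000 XOR 01000011 = 00101011
byte 5: 00100000 XOR 11101111 = 11001111
byte 6: 01110100 XOR 01100001 = 00010101
byte 7: 01101000 XOR 10001111 = 11100111
byte 8: 01100101 XOR 10001100 = 11101001
byte 9: 00100000 XOR 01000010 = 01100010
byte 10: 01110001 XOR 11011100 = 10101101

e22dae792bcf15e7e962ad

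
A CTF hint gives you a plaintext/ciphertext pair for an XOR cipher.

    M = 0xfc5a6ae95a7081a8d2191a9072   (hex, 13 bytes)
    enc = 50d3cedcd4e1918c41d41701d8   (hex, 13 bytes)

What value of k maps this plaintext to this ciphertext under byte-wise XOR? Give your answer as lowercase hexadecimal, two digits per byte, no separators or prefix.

ac89a4358e91102493cd0d91aa

Since enc = M ⊕ k, XORing both sides with M gives k = M ⊕ enc.
fc XOR 50 = ac
5a XOR d3 = 89
6a XOR ce = a4
e9 XOR dc = 35
5a XOR d4 = 8e
70 XOR e1 = 91
81 XOR 91 = 10
a8 XOR 8c = 24
d2 XOR 41 = 93
19 XOR d4 = cd
1a XOR 17 = 0d
90 XOR 01 = 91
72 XOR d8 = aa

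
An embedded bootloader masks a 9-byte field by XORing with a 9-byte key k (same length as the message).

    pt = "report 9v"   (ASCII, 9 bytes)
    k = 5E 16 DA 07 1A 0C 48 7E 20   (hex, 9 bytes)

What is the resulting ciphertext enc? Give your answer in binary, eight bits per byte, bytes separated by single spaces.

XOR is its own inverse, so applying the key byte-wise gives the result directly.
72 XOR 5e = 2c
65 XOR 16 = 73
70 XOR da = aa
6f XOR 07 = 68
72 XOR 1a = 68
74 XOR 0c = 78
20 XOR 48 = 68
39 XOR 7e = 47
76 XOR 20 = 56

00101100 01110011 10101010 01101000 01101000 01111000 01101000 01000111 01010110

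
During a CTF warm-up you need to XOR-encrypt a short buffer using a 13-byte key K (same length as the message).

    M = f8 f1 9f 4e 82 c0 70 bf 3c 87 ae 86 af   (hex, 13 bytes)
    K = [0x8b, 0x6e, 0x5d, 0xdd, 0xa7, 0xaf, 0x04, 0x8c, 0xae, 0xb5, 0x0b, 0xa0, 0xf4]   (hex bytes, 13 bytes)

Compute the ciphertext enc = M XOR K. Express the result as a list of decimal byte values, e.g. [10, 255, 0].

[115, 159, 194, 147, 37, 111, 116, 51, 146, 50, 165, 38, 91]

byte 0: f8 ⊕ 8b = 73
byte 1: f1 ⊕ 6e = 9f
byte 2: 9f ⊕ 5d = c2
byte 3: 4e ⊕ dd = 93
byte 4: 82 ⊕ a7 = 25
byte 5: c0 ⊕ af = 6f
byte 6: 70 ⊕ 04 = 74
byte 7: bf ⊕ 8c = 33
byte 8: 3c ⊕ ae = 92
byte 9: 87 ⊕ b5 = 32
byte 10: ae ⊕ 0b = a5
byte 11: 86 ⊕ a0 = 26
byte 12: af ⊕ f4 = 5b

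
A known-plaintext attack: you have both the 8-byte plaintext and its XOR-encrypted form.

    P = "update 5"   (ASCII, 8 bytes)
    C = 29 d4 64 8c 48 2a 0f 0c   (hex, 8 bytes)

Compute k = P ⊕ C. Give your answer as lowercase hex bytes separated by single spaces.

Since C = P ⊕ k, XORing both sides with P gives k = P ⊕ C.
byte 0: 01110101 xor 00101001 = 01011100
byte 1: 01110000 xor 11010100 = 10100100
byte 2: 01100100 xor 01100100 = 00000000
byte 3: 01100001 xor 10001100 = 11101101
byte 4: 01110100 xor 01001000 = 00111100
byte 5: 01100101 xor 00101010 = 01001111
byte 6: 00100000 xor 00001111 = 00101111
byte 7: 00110101 xor 00001100 = 00111001

5c a4 00 ed 3c 4f 2f 39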